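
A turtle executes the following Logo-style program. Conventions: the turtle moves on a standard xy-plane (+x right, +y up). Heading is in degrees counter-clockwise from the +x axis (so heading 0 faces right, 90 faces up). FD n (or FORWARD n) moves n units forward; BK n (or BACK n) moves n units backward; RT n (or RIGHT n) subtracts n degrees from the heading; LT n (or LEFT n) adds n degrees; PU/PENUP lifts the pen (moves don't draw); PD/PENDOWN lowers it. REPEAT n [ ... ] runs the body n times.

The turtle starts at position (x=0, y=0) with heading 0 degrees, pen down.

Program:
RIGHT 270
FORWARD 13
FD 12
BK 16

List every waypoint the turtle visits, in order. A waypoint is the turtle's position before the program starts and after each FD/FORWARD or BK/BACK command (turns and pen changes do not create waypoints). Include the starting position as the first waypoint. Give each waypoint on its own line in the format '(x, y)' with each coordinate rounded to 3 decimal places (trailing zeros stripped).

Executing turtle program step by step:
Start: pos=(0,0), heading=0, pen down
RT 270: heading 0 -> 90
FD 13: (0,0) -> (0,13) [heading=90, draw]
FD 12: (0,13) -> (0,25) [heading=90, draw]
BK 16: (0,25) -> (0,9) [heading=90, draw]
Final: pos=(0,9), heading=90, 3 segment(s) drawn
Waypoints (4 total):
(0, 0)
(0, 13)
(0, 25)
(0, 9)

Answer: (0, 0)
(0, 13)
(0, 25)
(0, 9)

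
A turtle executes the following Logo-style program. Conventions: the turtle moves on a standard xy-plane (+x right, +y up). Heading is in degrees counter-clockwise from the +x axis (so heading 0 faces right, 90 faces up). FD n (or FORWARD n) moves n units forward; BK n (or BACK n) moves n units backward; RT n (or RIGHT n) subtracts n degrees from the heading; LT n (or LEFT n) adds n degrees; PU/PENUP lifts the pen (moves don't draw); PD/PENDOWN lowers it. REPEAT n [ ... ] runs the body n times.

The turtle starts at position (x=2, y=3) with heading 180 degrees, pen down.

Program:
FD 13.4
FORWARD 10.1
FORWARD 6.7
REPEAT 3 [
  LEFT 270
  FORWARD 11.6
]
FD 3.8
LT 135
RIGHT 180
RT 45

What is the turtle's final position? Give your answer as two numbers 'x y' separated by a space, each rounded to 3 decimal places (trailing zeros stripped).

Executing turtle program step by step:
Start: pos=(2,3), heading=180, pen down
FD 13.4: (2,3) -> (-11.4,3) [heading=180, draw]
FD 10.1: (-11.4,3) -> (-21.5,3) [heading=180, draw]
FD 6.7: (-21.5,3) -> (-28.2,3) [heading=180, draw]
REPEAT 3 [
  -- iteration 1/3 --
  LT 270: heading 180 -> 90
  FD 11.6: (-28.2,3) -> (-28.2,14.6) [heading=90, draw]
  -- iteration 2/3 --
  LT 270: heading 90 -> 0
  FD 11.6: (-28.2,14.6) -> (-16.6,14.6) [heading=0, draw]
  -- iteration 3/3 --
  LT 270: heading 0 -> 270
  FD 11.6: (-16.6,14.6) -> (-16.6,3) [heading=270, draw]
]
FD 3.8: (-16.6,3) -> (-16.6,-0.8) [heading=270, draw]
LT 135: heading 270 -> 45
RT 180: heading 45 -> 225
RT 45: heading 225 -> 180
Final: pos=(-16.6,-0.8), heading=180, 7 segment(s) drawn

Answer: -16.6 -0.8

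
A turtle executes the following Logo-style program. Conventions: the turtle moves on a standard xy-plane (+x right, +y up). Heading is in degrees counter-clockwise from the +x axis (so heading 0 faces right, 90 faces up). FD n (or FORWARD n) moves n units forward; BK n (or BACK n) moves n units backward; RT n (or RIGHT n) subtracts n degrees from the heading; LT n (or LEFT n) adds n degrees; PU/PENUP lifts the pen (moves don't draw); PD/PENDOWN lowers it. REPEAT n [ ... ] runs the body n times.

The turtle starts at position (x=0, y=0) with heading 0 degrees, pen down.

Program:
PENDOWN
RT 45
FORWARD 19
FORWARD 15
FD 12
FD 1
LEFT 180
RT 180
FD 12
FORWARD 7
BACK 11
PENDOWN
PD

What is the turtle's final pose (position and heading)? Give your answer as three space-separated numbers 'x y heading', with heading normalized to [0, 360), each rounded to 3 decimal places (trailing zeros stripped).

Executing turtle program step by step:
Start: pos=(0,0), heading=0, pen down
PD: pen down
RT 45: heading 0 -> 315
FD 19: (0,0) -> (13.435,-13.435) [heading=315, draw]
FD 15: (13.435,-13.435) -> (24.042,-24.042) [heading=315, draw]
FD 12: (24.042,-24.042) -> (32.527,-32.527) [heading=315, draw]
FD 1: (32.527,-32.527) -> (33.234,-33.234) [heading=315, draw]
LT 180: heading 315 -> 135
RT 180: heading 135 -> 315
FD 12: (33.234,-33.234) -> (41.719,-41.719) [heading=315, draw]
FD 7: (41.719,-41.719) -> (46.669,-46.669) [heading=315, draw]
BK 11: (46.669,-46.669) -> (38.891,-38.891) [heading=315, draw]
PD: pen down
PD: pen down
Final: pos=(38.891,-38.891), heading=315, 7 segment(s) drawn

Answer: 38.891 -38.891 315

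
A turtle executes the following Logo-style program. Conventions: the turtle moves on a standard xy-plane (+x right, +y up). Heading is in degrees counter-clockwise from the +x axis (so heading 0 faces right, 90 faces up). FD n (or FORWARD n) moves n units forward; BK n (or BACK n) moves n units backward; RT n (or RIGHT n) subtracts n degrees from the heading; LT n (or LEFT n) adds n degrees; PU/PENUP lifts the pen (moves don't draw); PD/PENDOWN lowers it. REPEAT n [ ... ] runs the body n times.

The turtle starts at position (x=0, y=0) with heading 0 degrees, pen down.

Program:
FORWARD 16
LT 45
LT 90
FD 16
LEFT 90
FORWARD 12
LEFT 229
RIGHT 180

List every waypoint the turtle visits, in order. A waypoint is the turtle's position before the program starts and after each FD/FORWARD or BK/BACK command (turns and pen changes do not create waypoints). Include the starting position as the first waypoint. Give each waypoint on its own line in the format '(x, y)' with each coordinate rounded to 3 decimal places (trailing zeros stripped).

Answer: (0, 0)
(16, 0)
(4.686, 11.314)
(-3.799, 2.828)

Derivation:
Executing turtle program step by step:
Start: pos=(0,0), heading=0, pen down
FD 16: (0,0) -> (16,0) [heading=0, draw]
LT 45: heading 0 -> 45
LT 90: heading 45 -> 135
FD 16: (16,0) -> (4.686,11.314) [heading=135, draw]
LT 90: heading 135 -> 225
FD 12: (4.686,11.314) -> (-3.799,2.828) [heading=225, draw]
LT 229: heading 225 -> 94
RT 180: heading 94 -> 274
Final: pos=(-3.799,2.828), heading=274, 3 segment(s) drawn
Waypoints (4 total):
(0, 0)
(16, 0)
(4.686, 11.314)
(-3.799, 2.828)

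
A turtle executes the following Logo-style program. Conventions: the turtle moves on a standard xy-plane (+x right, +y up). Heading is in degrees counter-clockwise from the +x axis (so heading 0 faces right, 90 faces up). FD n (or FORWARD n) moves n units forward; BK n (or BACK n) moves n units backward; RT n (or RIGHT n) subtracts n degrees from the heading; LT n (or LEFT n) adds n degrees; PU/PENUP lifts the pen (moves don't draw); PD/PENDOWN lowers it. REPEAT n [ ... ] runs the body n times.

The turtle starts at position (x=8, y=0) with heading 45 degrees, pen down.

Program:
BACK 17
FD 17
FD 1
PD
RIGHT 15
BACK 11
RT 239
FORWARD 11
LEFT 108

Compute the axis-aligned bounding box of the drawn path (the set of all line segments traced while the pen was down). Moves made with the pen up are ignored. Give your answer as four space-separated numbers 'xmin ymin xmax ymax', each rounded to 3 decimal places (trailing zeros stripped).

Executing turtle program step by step:
Start: pos=(8,0), heading=45, pen down
BK 17: (8,0) -> (-4.021,-12.021) [heading=45, draw]
FD 17: (-4.021,-12.021) -> (8,0) [heading=45, draw]
FD 1: (8,0) -> (8.707,0.707) [heading=45, draw]
PD: pen down
RT 15: heading 45 -> 30
BK 11: (8.707,0.707) -> (-0.819,-4.793) [heading=30, draw]
RT 239: heading 30 -> 151
FD 11: (-0.819,-4.793) -> (-10.44,0.54) [heading=151, draw]
LT 108: heading 151 -> 259
Final: pos=(-10.44,0.54), heading=259, 5 segment(s) drawn

Segment endpoints: x in {-10.44, -4.021, -0.819, 8, 8.707}, y in {-12.021, -4.793, 0, 0.54, 0.707}
xmin=-10.44, ymin=-12.021, xmax=8.707, ymax=0.707

Answer: -10.44 -12.021 8.707 0.707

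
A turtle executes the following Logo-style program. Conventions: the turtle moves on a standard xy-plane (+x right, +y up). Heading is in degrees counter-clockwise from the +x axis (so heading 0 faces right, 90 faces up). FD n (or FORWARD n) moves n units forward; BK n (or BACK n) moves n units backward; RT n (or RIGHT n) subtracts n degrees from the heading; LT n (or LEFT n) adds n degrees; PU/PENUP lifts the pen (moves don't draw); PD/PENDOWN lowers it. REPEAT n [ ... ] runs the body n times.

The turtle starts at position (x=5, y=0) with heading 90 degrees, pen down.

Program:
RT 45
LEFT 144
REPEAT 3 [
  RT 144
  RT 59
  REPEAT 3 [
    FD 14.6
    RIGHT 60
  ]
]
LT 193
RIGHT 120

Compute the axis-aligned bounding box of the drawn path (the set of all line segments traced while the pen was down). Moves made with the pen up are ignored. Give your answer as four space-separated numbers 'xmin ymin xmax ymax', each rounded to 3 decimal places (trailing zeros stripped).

Answer: -5.11 -82.339 24.709 0

Derivation:
Executing turtle program step by step:
Start: pos=(5,0), heading=90, pen down
RT 45: heading 90 -> 45
LT 144: heading 45 -> 189
REPEAT 3 [
  -- iteration 1/3 --
  RT 144: heading 189 -> 45
  RT 59: heading 45 -> 346
  REPEAT 3 [
    -- iteration 1/3 --
    FD 14.6: (5,0) -> (19.166,-3.532) [heading=346, draw]
    RT 60: heading 346 -> 286
    -- iteration 2/3 --
    FD 14.6: (19.166,-3.532) -> (23.191,-17.566) [heading=286, draw]
    RT 60: heading 286 -> 226
    -- iteration 3/3 --
    FD 14.6: (23.191,-17.566) -> (13.049,-28.069) [heading=226, draw]
    RT 60: heading 226 -> 166
  ]
  -- iteration 2/3 --
  RT 144: heading 166 -> 22
  RT 59: heading 22 -> 323
  REPEAT 3 [
    -- iteration 1/3 --
    FD 14.6: (13.049,-28.069) -> (24.709,-36.855) [heading=323, draw]
    RT 60: heading 323 -> 263
    -- iteration 2/3 --
    FD 14.6: (24.709,-36.855) -> (22.929,-51.347) [heading=263, draw]
    RT 60: heading 263 -> 203
    -- iteration 3/3 --
    FD 14.6: (22.929,-51.347) -> (9.49,-57.051) [heading=203, draw]
    RT 60: heading 203 -> 143
  ]
  -- iteration 3/3 --
  RT 144: heading 143 -> 359
  RT 59: heading 359 -> 300
  REPEAT 3 [
    -- iteration 1/3 --
    FD 14.6: (9.49,-57.051) -> (16.79,-69.695) [heading=300, draw]
    RT 60: heading 300 -> 240
    -- iteration 2/3 --
    FD 14.6: (16.79,-69.695) -> (9.49,-82.339) [heading=240, draw]
    RT 60: heading 240 -> 180
    -- iteration 3/3 --
    FD 14.6: (9.49,-82.339) -> (-5.11,-82.339) [heading=180, draw]
    RT 60: heading 180 -> 120
  ]
]
LT 193: heading 120 -> 313
RT 120: heading 313 -> 193
Final: pos=(-5.11,-82.339), heading=193, 9 segment(s) drawn

Segment endpoints: x in {-5.11, 5, 9.49, 9.49, 13.049, 16.79, 19.166, 22.929, 23.191, 24.709}, y in {-82.339, -82.339, -69.695, -57.051, -51.347, -36.855, -28.069, -17.566, -3.532, 0}
xmin=-5.11, ymin=-82.339, xmax=24.709, ymax=0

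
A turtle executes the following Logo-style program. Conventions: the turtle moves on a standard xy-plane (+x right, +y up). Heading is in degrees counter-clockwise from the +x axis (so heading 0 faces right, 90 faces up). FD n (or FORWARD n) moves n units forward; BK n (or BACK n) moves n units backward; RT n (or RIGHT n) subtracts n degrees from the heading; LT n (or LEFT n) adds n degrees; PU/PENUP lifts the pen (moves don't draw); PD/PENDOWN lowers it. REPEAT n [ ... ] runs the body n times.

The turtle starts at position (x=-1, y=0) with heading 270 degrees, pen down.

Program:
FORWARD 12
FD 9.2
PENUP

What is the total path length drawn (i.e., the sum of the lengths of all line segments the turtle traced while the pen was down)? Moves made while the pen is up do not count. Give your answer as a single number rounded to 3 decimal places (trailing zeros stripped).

Executing turtle program step by step:
Start: pos=(-1,0), heading=270, pen down
FD 12: (-1,0) -> (-1,-12) [heading=270, draw]
FD 9.2: (-1,-12) -> (-1,-21.2) [heading=270, draw]
PU: pen up
Final: pos=(-1,-21.2), heading=270, 2 segment(s) drawn

Segment lengths:
  seg 1: (-1,0) -> (-1,-12), length = 12
  seg 2: (-1,-12) -> (-1,-21.2), length = 9.2
Total = 21.2

Answer: 21.2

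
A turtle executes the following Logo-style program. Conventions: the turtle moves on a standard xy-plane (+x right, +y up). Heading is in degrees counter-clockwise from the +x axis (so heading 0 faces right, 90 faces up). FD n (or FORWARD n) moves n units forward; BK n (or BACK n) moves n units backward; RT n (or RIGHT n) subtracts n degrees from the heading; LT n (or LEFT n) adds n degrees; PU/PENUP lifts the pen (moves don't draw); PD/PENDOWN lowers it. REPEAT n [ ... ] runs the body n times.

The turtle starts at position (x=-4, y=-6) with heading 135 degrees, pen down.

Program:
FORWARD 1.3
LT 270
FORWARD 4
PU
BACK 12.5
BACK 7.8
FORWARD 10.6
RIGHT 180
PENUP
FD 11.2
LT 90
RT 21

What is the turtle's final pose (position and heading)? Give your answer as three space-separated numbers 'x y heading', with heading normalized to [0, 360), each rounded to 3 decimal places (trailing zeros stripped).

Answer: -16.869 -17.031 294

Derivation:
Executing turtle program step by step:
Start: pos=(-4,-6), heading=135, pen down
FD 1.3: (-4,-6) -> (-4.919,-5.081) [heading=135, draw]
LT 270: heading 135 -> 45
FD 4: (-4.919,-5.081) -> (-2.091,-2.252) [heading=45, draw]
PU: pen up
BK 12.5: (-2.091,-2.252) -> (-10.93,-11.091) [heading=45, move]
BK 7.8: (-10.93,-11.091) -> (-16.445,-16.607) [heading=45, move]
FD 10.6: (-16.445,-16.607) -> (-8.95,-9.111) [heading=45, move]
RT 180: heading 45 -> 225
PU: pen up
FD 11.2: (-8.95,-9.111) -> (-16.869,-17.031) [heading=225, move]
LT 90: heading 225 -> 315
RT 21: heading 315 -> 294
Final: pos=(-16.869,-17.031), heading=294, 2 segment(s) drawn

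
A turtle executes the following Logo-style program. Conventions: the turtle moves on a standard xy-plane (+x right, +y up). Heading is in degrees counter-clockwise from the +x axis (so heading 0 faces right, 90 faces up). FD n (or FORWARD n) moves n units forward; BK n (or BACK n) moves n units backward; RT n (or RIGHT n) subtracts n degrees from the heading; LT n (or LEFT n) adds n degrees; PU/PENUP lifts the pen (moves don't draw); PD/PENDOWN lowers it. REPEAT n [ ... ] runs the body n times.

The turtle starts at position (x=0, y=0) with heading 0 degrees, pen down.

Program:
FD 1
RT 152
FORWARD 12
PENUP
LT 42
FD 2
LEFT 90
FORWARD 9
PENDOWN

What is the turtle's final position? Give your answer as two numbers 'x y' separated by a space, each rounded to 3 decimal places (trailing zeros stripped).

Answer: -1.822 -10.591

Derivation:
Executing turtle program step by step:
Start: pos=(0,0), heading=0, pen down
FD 1: (0,0) -> (1,0) [heading=0, draw]
RT 152: heading 0 -> 208
FD 12: (1,0) -> (-9.595,-5.634) [heading=208, draw]
PU: pen up
LT 42: heading 208 -> 250
FD 2: (-9.595,-5.634) -> (-10.279,-7.513) [heading=250, move]
LT 90: heading 250 -> 340
FD 9: (-10.279,-7.513) -> (-1.822,-10.591) [heading=340, move]
PD: pen down
Final: pos=(-1.822,-10.591), heading=340, 2 segment(s) drawn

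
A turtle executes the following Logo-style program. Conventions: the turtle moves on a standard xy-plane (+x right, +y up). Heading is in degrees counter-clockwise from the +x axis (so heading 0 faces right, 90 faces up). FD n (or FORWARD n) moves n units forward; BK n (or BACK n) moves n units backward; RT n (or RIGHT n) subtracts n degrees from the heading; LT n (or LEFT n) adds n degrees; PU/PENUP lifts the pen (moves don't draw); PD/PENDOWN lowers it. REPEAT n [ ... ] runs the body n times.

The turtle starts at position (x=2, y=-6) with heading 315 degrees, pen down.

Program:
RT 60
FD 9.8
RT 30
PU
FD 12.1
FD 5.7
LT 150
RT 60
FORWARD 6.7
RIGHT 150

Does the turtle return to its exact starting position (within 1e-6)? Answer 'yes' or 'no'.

Answer: no

Derivation:
Executing turtle program step by step:
Start: pos=(2,-6), heading=315, pen down
RT 60: heading 315 -> 255
FD 9.8: (2,-6) -> (-0.536,-15.466) [heading=255, draw]
RT 30: heading 255 -> 225
PU: pen up
FD 12.1: (-0.536,-15.466) -> (-9.092,-24.022) [heading=225, move]
FD 5.7: (-9.092,-24.022) -> (-13.123,-28.053) [heading=225, move]
LT 150: heading 225 -> 15
RT 60: heading 15 -> 315
FD 6.7: (-13.123,-28.053) -> (-8.385,-32.79) [heading=315, move]
RT 150: heading 315 -> 165
Final: pos=(-8.385,-32.79), heading=165, 1 segment(s) drawn

Start position: (2, -6)
Final position: (-8.385, -32.79)
Distance = 28.733; >= 1e-6 -> NOT closed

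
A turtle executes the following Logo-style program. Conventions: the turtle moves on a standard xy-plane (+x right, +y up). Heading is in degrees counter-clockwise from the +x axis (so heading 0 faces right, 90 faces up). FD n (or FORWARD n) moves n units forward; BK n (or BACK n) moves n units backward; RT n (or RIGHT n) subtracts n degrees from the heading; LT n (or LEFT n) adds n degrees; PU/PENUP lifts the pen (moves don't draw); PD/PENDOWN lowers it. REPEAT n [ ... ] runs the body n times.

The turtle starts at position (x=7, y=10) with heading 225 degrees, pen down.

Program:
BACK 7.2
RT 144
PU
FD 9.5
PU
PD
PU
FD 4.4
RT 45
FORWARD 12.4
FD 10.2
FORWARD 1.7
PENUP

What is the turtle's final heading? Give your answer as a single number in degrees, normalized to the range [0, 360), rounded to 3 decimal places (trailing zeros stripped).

Executing turtle program step by step:
Start: pos=(7,10), heading=225, pen down
BK 7.2: (7,10) -> (12.091,15.091) [heading=225, draw]
RT 144: heading 225 -> 81
PU: pen up
FD 9.5: (12.091,15.091) -> (13.577,24.474) [heading=81, move]
PU: pen up
PD: pen down
PU: pen up
FD 4.4: (13.577,24.474) -> (14.266,28.82) [heading=81, move]
RT 45: heading 81 -> 36
FD 12.4: (14.266,28.82) -> (24.297,36.109) [heading=36, move]
FD 10.2: (24.297,36.109) -> (32.549,42.104) [heading=36, move]
FD 1.7: (32.549,42.104) -> (33.925,43.103) [heading=36, move]
PU: pen up
Final: pos=(33.925,43.103), heading=36, 1 segment(s) drawn

Answer: 36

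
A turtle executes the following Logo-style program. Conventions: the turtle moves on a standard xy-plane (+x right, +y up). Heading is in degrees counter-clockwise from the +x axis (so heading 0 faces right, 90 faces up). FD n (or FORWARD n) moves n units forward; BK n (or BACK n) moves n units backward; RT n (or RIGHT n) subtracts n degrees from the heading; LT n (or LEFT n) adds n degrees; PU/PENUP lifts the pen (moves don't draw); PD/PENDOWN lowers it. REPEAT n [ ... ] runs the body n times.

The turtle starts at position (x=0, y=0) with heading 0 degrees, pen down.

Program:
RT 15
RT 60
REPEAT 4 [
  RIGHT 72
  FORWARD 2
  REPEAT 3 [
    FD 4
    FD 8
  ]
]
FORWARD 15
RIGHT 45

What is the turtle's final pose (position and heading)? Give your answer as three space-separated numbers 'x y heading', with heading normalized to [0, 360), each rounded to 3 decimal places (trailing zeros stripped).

Executing turtle program step by step:
Start: pos=(0,0), heading=0, pen down
RT 15: heading 0 -> 345
RT 60: heading 345 -> 285
REPEAT 4 [
  -- iteration 1/4 --
  RT 72: heading 285 -> 213
  FD 2: (0,0) -> (-1.677,-1.089) [heading=213, draw]
  REPEAT 3 [
    -- iteration 1/3 --
    FD 4: (-1.677,-1.089) -> (-5.032,-3.268) [heading=213, draw]
    FD 8: (-5.032,-3.268) -> (-11.741,-7.625) [heading=213, draw]
    -- iteration 2/3 --
    FD 4: (-11.741,-7.625) -> (-15.096,-9.804) [heading=213, draw]
    FD 8: (-15.096,-9.804) -> (-21.805,-14.161) [heading=213, draw]
    -- iteration 3/3 --
    FD 4: (-21.805,-14.161) -> (-25.16,-16.339) [heading=213, draw]
    FD 8: (-25.16,-16.339) -> (-31.869,-20.696) [heading=213, draw]
  ]
  -- iteration 2/4 --
  RT 72: heading 213 -> 141
  FD 2: (-31.869,-20.696) -> (-33.424,-19.438) [heading=141, draw]
  REPEAT 3 [
    -- iteration 1/3 --
    FD 4: (-33.424,-19.438) -> (-36.532,-16.92) [heading=141, draw]
    FD 8: (-36.532,-16.92) -> (-42.75,-11.886) [heading=141, draw]
    -- iteration 2/3 --
    FD 4: (-42.75,-11.886) -> (-45.858,-9.369) [heading=141, draw]
    FD 8: (-45.858,-9.369) -> (-52.075,-4.334) [heading=141, draw]
    -- iteration 3/3 --
    FD 4: (-52.075,-4.334) -> (-55.184,-1.817) [heading=141, draw]
    FD 8: (-55.184,-1.817) -> (-61.401,3.218) [heading=141, draw]
  ]
  -- iteration 3/4 --
  RT 72: heading 141 -> 69
  FD 2: (-61.401,3.218) -> (-60.684,5.085) [heading=69, draw]
  REPEAT 3 [
    -- iteration 1/3 --
    FD 4: (-60.684,5.085) -> (-59.251,8.819) [heading=69, draw]
    FD 8: (-59.251,8.819) -> (-56.384,16.288) [heading=69, draw]
    -- iteration 2/3 --
    FD 4: (-56.384,16.288) -> (-54.95,20.022) [heading=69, draw]
    FD 8: (-54.95,20.022) -> (-52.083,27.491) [heading=69, draw]
    -- iteration 3/3 --
    FD 4: (-52.083,27.491) -> (-50.65,31.225) [heading=69, draw]
    FD 8: (-50.65,31.225) -> (-47.783,38.694) [heading=69, draw]
  ]
  -- iteration 4/4 --
  RT 72: heading 69 -> 357
  FD 2: (-47.783,38.694) -> (-45.786,38.589) [heading=357, draw]
  REPEAT 3 [
    -- iteration 1/3 --
    FD 4: (-45.786,38.589) -> (-41.791,38.38) [heading=357, draw]
    FD 8: (-41.791,38.38) -> (-33.802,37.961) [heading=357, draw]
    -- iteration 2/3 --
    FD 4: (-33.802,37.961) -> (-29.808,37.752) [heading=357, draw]
    FD 8: (-29.808,37.752) -> (-21.819,37.333) [heading=357, draw]
    -- iteration 3/3 --
    FD 4: (-21.819,37.333) -> (-17.824,37.124) [heading=357, draw]
    FD 8: (-17.824,37.124) -> (-9.835,36.705) [heading=357, draw]
  ]
]
FD 15: (-9.835,36.705) -> (5.144,35.92) [heading=357, draw]
RT 45: heading 357 -> 312
Final: pos=(5.144,35.92), heading=312, 29 segment(s) drawn

Answer: 5.144 35.92 312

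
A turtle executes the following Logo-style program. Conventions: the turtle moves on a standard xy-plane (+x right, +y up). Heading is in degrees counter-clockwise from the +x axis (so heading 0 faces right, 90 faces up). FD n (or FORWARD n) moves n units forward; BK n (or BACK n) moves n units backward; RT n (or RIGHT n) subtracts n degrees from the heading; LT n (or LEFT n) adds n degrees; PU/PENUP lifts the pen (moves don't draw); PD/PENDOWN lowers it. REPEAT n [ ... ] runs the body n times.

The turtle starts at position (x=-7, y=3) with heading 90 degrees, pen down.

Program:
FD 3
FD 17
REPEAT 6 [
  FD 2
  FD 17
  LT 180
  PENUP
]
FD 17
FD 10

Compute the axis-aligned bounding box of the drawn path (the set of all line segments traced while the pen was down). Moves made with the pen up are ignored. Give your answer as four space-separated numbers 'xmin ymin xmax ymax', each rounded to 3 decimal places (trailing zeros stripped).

Executing turtle program step by step:
Start: pos=(-7,3), heading=90, pen down
FD 3: (-7,3) -> (-7,6) [heading=90, draw]
FD 17: (-7,6) -> (-7,23) [heading=90, draw]
REPEAT 6 [
  -- iteration 1/6 --
  FD 2: (-7,23) -> (-7,25) [heading=90, draw]
  FD 17: (-7,25) -> (-7,42) [heading=90, draw]
  LT 180: heading 90 -> 270
  PU: pen up
  -- iteration 2/6 --
  FD 2: (-7,42) -> (-7,40) [heading=270, move]
  FD 17: (-7,40) -> (-7,23) [heading=270, move]
  LT 180: heading 270 -> 90
  PU: pen up
  -- iteration 3/6 --
  FD 2: (-7,23) -> (-7,25) [heading=90, move]
  FD 17: (-7,25) -> (-7,42) [heading=90, move]
  LT 180: heading 90 -> 270
  PU: pen up
  -- iteration 4/6 --
  FD 2: (-7,42) -> (-7,40) [heading=270, move]
  FD 17: (-7,40) -> (-7,23) [heading=270, move]
  LT 180: heading 270 -> 90
  PU: pen up
  -- iteration 5/6 --
  FD 2: (-7,23) -> (-7,25) [heading=90, move]
  FD 17: (-7,25) -> (-7,42) [heading=90, move]
  LT 180: heading 90 -> 270
  PU: pen up
  -- iteration 6/6 --
  FD 2: (-7,42) -> (-7,40) [heading=270, move]
  FD 17: (-7,40) -> (-7,23) [heading=270, move]
  LT 180: heading 270 -> 90
  PU: pen up
]
FD 17: (-7,23) -> (-7,40) [heading=90, move]
FD 10: (-7,40) -> (-7,50) [heading=90, move]
Final: pos=(-7,50), heading=90, 4 segment(s) drawn

Segment endpoints: x in {-7, -7, -7}, y in {3, 6, 23, 25, 42}
xmin=-7, ymin=3, xmax=-7, ymax=42

Answer: -7 3 -7 42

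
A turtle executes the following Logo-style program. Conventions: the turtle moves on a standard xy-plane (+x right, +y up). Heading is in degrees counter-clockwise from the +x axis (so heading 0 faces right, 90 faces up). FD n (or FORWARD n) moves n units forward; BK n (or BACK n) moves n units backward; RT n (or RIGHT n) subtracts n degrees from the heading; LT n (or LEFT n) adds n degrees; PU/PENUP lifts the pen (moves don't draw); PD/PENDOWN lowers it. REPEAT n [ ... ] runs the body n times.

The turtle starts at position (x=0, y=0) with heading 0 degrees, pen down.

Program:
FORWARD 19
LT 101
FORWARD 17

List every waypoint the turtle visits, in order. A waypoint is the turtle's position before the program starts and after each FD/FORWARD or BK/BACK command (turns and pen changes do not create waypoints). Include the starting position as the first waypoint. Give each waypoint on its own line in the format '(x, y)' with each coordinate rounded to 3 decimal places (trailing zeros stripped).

Executing turtle program step by step:
Start: pos=(0,0), heading=0, pen down
FD 19: (0,0) -> (19,0) [heading=0, draw]
LT 101: heading 0 -> 101
FD 17: (19,0) -> (15.756,16.688) [heading=101, draw]
Final: pos=(15.756,16.688), heading=101, 2 segment(s) drawn
Waypoints (3 total):
(0, 0)
(19, 0)
(15.756, 16.688)

Answer: (0, 0)
(19, 0)
(15.756, 16.688)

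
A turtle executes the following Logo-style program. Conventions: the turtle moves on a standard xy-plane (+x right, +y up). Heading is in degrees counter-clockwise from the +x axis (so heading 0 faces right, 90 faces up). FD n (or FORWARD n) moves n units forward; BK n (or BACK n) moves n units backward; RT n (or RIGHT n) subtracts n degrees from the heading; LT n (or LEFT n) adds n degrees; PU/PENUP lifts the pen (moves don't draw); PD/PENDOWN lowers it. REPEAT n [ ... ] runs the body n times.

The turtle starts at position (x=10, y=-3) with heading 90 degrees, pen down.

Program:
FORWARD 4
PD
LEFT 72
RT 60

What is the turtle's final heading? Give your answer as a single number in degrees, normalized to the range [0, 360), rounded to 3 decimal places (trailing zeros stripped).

Executing turtle program step by step:
Start: pos=(10,-3), heading=90, pen down
FD 4: (10,-3) -> (10,1) [heading=90, draw]
PD: pen down
LT 72: heading 90 -> 162
RT 60: heading 162 -> 102
Final: pos=(10,1), heading=102, 1 segment(s) drawn

Answer: 102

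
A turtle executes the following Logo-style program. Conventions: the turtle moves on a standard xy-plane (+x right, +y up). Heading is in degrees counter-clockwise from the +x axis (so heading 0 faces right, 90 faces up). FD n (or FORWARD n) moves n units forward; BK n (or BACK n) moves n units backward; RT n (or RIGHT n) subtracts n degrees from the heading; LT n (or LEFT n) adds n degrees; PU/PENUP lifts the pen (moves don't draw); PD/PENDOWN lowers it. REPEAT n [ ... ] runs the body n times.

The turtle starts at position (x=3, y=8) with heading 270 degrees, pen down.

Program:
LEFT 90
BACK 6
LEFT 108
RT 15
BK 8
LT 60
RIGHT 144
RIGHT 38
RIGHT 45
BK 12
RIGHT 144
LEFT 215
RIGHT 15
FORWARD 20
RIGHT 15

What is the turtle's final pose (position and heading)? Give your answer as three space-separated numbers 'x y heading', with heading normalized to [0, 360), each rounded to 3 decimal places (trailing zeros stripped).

Executing turtle program step by step:
Start: pos=(3,8), heading=270, pen down
LT 90: heading 270 -> 0
BK 6: (3,8) -> (-3,8) [heading=0, draw]
LT 108: heading 0 -> 108
RT 15: heading 108 -> 93
BK 8: (-3,8) -> (-2.581,0.011) [heading=93, draw]
LT 60: heading 93 -> 153
RT 144: heading 153 -> 9
RT 38: heading 9 -> 331
RT 45: heading 331 -> 286
BK 12: (-2.581,0.011) -> (-5.889,11.546) [heading=286, draw]
RT 144: heading 286 -> 142
LT 215: heading 142 -> 357
RT 15: heading 357 -> 342
FD 20: (-5.889,11.546) -> (13.132,5.366) [heading=342, draw]
RT 15: heading 342 -> 327
Final: pos=(13.132,5.366), heading=327, 4 segment(s) drawn

Answer: 13.132 5.366 327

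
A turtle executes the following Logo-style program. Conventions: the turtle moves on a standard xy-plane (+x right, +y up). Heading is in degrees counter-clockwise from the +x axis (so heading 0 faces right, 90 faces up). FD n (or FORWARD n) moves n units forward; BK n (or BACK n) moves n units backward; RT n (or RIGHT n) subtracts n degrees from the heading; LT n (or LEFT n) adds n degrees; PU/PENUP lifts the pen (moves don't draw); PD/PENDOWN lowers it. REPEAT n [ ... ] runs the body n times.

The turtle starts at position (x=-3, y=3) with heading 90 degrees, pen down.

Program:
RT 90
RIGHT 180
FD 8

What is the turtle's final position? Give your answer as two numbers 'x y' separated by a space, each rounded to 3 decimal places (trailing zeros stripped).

Executing turtle program step by step:
Start: pos=(-3,3), heading=90, pen down
RT 90: heading 90 -> 0
RT 180: heading 0 -> 180
FD 8: (-3,3) -> (-11,3) [heading=180, draw]
Final: pos=(-11,3), heading=180, 1 segment(s) drawn

Answer: -11 3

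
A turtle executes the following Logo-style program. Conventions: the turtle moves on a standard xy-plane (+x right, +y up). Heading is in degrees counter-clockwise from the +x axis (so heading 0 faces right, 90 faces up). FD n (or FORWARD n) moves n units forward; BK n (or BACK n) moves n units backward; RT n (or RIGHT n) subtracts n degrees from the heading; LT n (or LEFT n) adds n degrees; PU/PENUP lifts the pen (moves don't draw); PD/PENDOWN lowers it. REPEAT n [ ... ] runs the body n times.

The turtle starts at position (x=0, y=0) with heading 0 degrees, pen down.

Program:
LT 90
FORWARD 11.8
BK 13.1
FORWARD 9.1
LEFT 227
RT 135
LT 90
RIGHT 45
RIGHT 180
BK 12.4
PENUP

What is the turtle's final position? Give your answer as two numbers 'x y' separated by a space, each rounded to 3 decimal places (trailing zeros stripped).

Executing turtle program step by step:
Start: pos=(0,0), heading=0, pen down
LT 90: heading 0 -> 90
FD 11.8: (0,0) -> (0,11.8) [heading=90, draw]
BK 13.1: (0,11.8) -> (0,-1.3) [heading=90, draw]
FD 9.1: (0,-1.3) -> (0,7.8) [heading=90, draw]
LT 227: heading 90 -> 317
RT 135: heading 317 -> 182
LT 90: heading 182 -> 272
RT 45: heading 272 -> 227
RT 180: heading 227 -> 47
BK 12.4: (0,7.8) -> (-8.457,-1.269) [heading=47, draw]
PU: pen up
Final: pos=(-8.457,-1.269), heading=47, 4 segment(s) drawn

Answer: -8.457 -1.269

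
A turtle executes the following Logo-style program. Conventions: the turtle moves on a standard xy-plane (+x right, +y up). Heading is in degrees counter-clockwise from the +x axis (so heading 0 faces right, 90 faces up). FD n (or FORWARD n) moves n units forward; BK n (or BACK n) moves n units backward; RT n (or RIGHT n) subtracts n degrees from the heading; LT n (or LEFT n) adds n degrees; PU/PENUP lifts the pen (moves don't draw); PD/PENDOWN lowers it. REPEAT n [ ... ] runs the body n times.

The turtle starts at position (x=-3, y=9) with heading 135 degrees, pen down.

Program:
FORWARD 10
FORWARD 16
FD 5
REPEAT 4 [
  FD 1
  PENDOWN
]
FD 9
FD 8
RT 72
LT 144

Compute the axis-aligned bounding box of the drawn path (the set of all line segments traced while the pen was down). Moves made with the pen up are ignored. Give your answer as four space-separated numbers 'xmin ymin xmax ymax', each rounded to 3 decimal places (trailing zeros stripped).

Executing turtle program step by step:
Start: pos=(-3,9), heading=135, pen down
FD 10: (-3,9) -> (-10.071,16.071) [heading=135, draw]
FD 16: (-10.071,16.071) -> (-21.385,27.385) [heading=135, draw]
FD 5: (-21.385,27.385) -> (-24.92,30.92) [heading=135, draw]
REPEAT 4 [
  -- iteration 1/4 --
  FD 1: (-24.92,30.92) -> (-25.627,31.627) [heading=135, draw]
  PD: pen down
  -- iteration 2/4 --
  FD 1: (-25.627,31.627) -> (-26.335,32.335) [heading=135, draw]
  PD: pen down
  -- iteration 3/4 --
  FD 1: (-26.335,32.335) -> (-27.042,33.042) [heading=135, draw]
  PD: pen down
  -- iteration 4/4 --
  FD 1: (-27.042,33.042) -> (-27.749,33.749) [heading=135, draw]
  PD: pen down
]
FD 9: (-27.749,33.749) -> (-34.113,40.113) [heading=135, draw]
FD 8: (-34.113,40.113) -> (-39.77,45.77) [heading=135, draw]
RT 72: heading 135 -> 63
LT 144: heading 63 -> 207
Final: pos=(-39.77,45.77), heading=207, 9 segment(s) drawn

Segment endpoints: x in {-39.77, -34.113, -27.749, -27.042, -26.335, -25.627, -24.92, -21.385, -10.071, -3}, y in {9, 16.071, 27.385, 30.92, 31.627, 32.335, 33.042, 33.749, 40.113, 45.77}
xmin=-39.77, ymin=9, xmax=-3, ymax=45.77

Answer: -39.77 9 -3 45.77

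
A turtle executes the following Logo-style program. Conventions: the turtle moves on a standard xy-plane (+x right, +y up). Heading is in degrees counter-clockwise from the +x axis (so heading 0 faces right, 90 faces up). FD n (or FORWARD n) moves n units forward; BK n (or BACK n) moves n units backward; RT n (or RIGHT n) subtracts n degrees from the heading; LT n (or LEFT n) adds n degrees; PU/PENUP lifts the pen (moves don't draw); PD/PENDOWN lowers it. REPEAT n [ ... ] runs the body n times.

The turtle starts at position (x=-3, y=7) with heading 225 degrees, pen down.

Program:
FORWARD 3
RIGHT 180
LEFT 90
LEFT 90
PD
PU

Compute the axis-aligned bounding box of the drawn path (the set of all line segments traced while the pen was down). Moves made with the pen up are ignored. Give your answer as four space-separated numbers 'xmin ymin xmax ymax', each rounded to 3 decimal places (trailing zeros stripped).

Executing turtle program step by step:
Start: pos=(-3,7), heading=225, pen down
FD 3: (-3,7) -> (-5.121,4.879) [heading=225, draw]
RT 180: heading 225 -> 45
LT 90: heading 45 -> 135
LT 90: heading 135 -> 225
PD: pen down
PU: pen up
Final: pos=(-5.121,4.879), heading=225, 1 segment(s) drawn

Segment endpoints: x in {-5.121, -3}, y in {4.879, 7}
xmin=-5.121, ymin=4.879, xmax=-3, ymax=7

Answer: -5.121 4.879 -3 7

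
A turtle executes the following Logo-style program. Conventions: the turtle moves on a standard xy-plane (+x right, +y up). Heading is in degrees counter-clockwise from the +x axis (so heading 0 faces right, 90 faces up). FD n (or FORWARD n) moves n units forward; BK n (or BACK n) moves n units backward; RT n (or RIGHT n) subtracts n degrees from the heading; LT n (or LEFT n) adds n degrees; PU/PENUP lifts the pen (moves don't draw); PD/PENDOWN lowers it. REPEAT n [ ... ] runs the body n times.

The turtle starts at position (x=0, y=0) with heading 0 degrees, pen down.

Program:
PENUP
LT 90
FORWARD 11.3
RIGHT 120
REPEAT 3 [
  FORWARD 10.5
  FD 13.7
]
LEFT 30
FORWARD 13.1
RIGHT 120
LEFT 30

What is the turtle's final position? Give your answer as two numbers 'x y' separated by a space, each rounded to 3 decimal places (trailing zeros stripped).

Answer: 75.973 -25

Derivation:
Executing turtle program step by step:
Start: pos=(0,0), heading=0, pen down
PU: pen up
LT 90: heading 0 -> 90
FD 11.3: (0,0) -> (0,11.3) [heading=90, move]
RT 120: heading 90 -> 330
REPEAT 3 [
  -- iteration 1/3 --
  FD 10.5: (0,11.3) -> (9.093,6.05) [heading=330, move]
  FD 13.7: (9.093,6.05) -> (20.958,-0.8) [heading=330, move]
  -- iteration 2/3 --
  FD 10.5: (20.958,-0.8) -> (30.051,-6.05) [heading=330, move]
  FD 13.7: (30.051,-6.05) -> (41.916,-12.9) [heading=330, move]
  -- iteration 3/3 --
  FD 10.5: (41.916,-12.9) -> (51.009,-18.15) [heading=330, move]
  FD 13.7: (51.009,-18.15) -> (62.873,-25) [heading=330, move]
]
LT 30: heading 330 -> 0
FD 13.1: (62.873,-25) -> (75.973,-25) [heading=0, move]
RT 120: heading 0 -> 240
LT 30: heading 240 -> 270
Final: pos=(75.973,-25), heading=270, 0 segment(s) drawn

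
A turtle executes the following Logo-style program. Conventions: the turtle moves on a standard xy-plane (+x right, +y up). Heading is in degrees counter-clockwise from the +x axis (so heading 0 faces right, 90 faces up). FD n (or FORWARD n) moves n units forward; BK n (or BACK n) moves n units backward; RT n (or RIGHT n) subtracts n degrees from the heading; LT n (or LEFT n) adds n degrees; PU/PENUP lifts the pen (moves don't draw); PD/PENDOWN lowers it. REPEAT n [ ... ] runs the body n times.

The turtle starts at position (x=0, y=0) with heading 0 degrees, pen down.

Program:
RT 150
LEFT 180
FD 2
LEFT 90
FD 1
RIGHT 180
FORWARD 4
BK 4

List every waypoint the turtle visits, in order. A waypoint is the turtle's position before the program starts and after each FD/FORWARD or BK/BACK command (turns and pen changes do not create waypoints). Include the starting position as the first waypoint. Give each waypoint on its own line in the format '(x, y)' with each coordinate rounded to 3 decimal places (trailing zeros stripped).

Executing turtle program step by step:
Start: pos=(0,0), heading=0, pen down
RT 150: heading 0 -> 210
LT 180: heading 210 -> 30
FD 2: (0,0) -> (1.732,1) [heading=30, draw]
LT 90: heading 30 -> 120
FD 1: (1.732,1) -> (1.232,1.866) [heading=120, draw]
RT 180: heading 120 -> 300
FD 4: (1.232,1.866) -> (3.232,-1.598) [heading=300, draw]
BK 4: (3.232,-1.598) -> (1.232,1.866) [heading=300, draw]
Final: pos=(1.232,1.866), heading=300, 4 segment(s) drawn
Waypoints (5 total):
(0, 0)
(1.732, 1)
(1.232, 1.866)
(3.232, -1.598)
(1.232, 1.866)

Answer: (0, 0)
(1.732, 1)
(1.232, 1.866)
(3.232, -1.598)
(1.232, 1.866)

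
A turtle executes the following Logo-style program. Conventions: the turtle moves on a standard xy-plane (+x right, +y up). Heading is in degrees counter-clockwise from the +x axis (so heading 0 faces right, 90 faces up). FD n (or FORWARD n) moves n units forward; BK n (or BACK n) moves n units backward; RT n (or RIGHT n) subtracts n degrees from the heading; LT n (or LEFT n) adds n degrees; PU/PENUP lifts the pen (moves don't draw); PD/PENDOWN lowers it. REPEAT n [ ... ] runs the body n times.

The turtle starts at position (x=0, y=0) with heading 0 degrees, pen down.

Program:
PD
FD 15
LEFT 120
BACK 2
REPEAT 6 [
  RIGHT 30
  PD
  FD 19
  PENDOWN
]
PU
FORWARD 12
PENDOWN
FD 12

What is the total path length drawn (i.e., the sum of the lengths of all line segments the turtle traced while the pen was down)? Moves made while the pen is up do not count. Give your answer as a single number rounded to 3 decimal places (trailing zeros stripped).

Executing turtle program step by step:
Start: pos=(0,0), heading=0, pen down
PD: pen down
FD 15: (0,0) -> (15,0) [heading=0, draw]
LT 120: heading 0 -> 120
BK 2: (15,0) -> (16,-1.732) [heading=120, draw]
REPEAT 6 [
  -- iteration 1/6 --
  RT 30: heading 120 -> 90
  PD: pen down
  FD 19: (16,-1.732) -> (16,17.268) [heading=90, draw]
  PD: pen down
  -- iteration 2/6 --
  RT 30: heading 90 -> 60
  PD: pen down
  FD 19: (16,17.268) -> (25.5,33.722) [heading=60, draw]
  PD: pen down
  -- iteration 3/6 --
  RT 30: heading 60 -> 30
  PD: pen down
  FD 19: (25.5,33.722) -> (41.954,43.222) [heading=30, draw]
  PD: pen down
  -- iteration 4/6 --
  RT 30: heading 30 -> 0
  PD: pen down
  FD 19: (41.954,43.222) -> (60.954,43.222) [heading=0, draw]
  PD: pen down
  -- iteration 5/6 --
  RT 30: heading 0 -> 330
  PD: pen down
  FD 19: (60.954,43.222) -> (77.409,33.722) [heading=330, draw]
  PD: pen down
  -- iteration 6/6 --
  RT 30: heading 330 -> 300
  PD: pen down
  FD 19: (77.409,33.722) -> (86.909,17.268) [heading=300, draw]
  PD: pen down
]
PU: pen up
FD 12: (86.909,17.268) -> (92.909,6.876) [heading=300, move]
PD: pen down
FD 12: (92.909,6.876) -> (98.909,-3.517) [heading=300, draw]
Final: pos=(98.909,-3.517), heading=300, 9 segment(s) drawn

Segment lengths:
  seg 1: (0,0) -> (15,0), length = 15
  seg 2: (15,0) -> (16,-1.732), length = 2
  seg 3: (16,-1.732) -> (16,17.268), length = 19
  seg 4: (16,17.268) -> (25.5,33.722), length = 19
  seg 5: (25.5,33.722) -> (41.954,43.222), length = 19
  seg 6: (41.954,43.222) -> (60.954,43.222), length = 19
  seg 7: (60.954,43.222) -> (77.409,33.722), length = 19
  seg 8: (77.409,33.722) -> (86.909,17.268), length = 19
  seg 9: (92.909,6.876) -> (98.909,-3.517), length = 12
Total = 143

Answer: 143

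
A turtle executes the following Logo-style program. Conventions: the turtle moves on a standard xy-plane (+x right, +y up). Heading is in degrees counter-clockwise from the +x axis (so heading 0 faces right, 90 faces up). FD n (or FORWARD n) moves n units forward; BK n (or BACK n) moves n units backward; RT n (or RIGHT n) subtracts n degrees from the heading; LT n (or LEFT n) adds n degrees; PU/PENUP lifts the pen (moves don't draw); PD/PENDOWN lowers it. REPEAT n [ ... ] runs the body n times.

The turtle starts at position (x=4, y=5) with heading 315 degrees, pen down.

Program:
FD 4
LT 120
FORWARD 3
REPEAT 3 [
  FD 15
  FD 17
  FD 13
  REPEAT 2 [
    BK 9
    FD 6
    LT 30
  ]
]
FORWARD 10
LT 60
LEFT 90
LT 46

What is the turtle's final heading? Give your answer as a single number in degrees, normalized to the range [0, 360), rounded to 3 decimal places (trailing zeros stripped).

Executing turtle program step by step:
Start: pos=(4,5), heading=315, pen down
FD 4: (4,5) -> (6.828,2.172) [heading=315, draw]
LT 120: heading 315 -> 75
FD 3: (6.828,2.172) -> (7.605,5.069) [heading=75, draw]
REPEAT 3 [
  -- iteration 1/3 --
  FD 15: (7.605,5.069) -> (11.487,19.558) [heading=75, draw]
  FD 17: (11.487,19.558) -> (15.887,35.979) [heading=75, draw]
  FD 13: (15.887,35.979) -> (19.252,48.536) [heading=75, draw]
  REPEAT 2 [
    -- iteration 1/2 --
    BK 9: (19.252,48.536) -> (16.922,39.843) [heading=75, draw]
    FD 6: (16.922,39.843) -> (18.475,45.638) [heading=75, draw]
    LT 30: heading 75 -> 105
    -- iteration 2/2 --
    BK 9: (18.475,45.638) -> (20.805,36.945) [heading=105, draw]
    FD 6: (20.805,36.945) -> (19.252,42.74) [heading=105, draw]
    LT 30: heading 105 -> 135
  ]
  -- iteration 2/3 --
  FD 15: (19.252,42.74) -> (8.645,53.347) [heading=135, draw]
  FD 17: (8.645,53.347) -> (-3.376,65.368) [heading=135, draw]
  FD 13: (-3.376,65.368) -> (-12.568,74.56) [heading=135, draw]
  REPEAT 2 [
    -- iteration 1/2 --
    BK 9: (-12.568,74.56) -> (-6.204,68.196) [heading=135, draw]
    FD 6: (-6.204,68.196) -> (-10.447,72.439) [heading=135, draw]
    LT 30: heading 135 -> 165
    -- iteration 2/2 --
    BK 9: (-10.447,72.439) -> (-1.753,70.11) [heading=165, draw]
    FD 6: (-1.753,70.11) -> (-7.549,71.662) [heading=165, draw]
    LT 30: heading 165 -> 195
  ]
  -- iteration 3/3 --
  FD 15: (-7.549,71.662) -> (-22.038,67.78) [heading=195, draw]
  FD 17: (-22.038,67.78) -> (-38.459,63.38) [heading=195, draw]
  FD 13: (-38.459,63.38) -> (-51.016,60.016) [heading=195, draw]
  REPEAT 2 [
    -- iteration 1/2 --
    BK 9: (-51.016,60.016) -> (-42.322,62.345) [heading=195, draw]
    FD 6: (-42.322,62.345) -> (-48.118,60.792) [heading=195, draw]
    LT 30: heading 195 -> 225
    -- iteration 2/2 --
    BK 9: (-48.118,60.792) -> (-41.754,67.156) [heading=225, draw]
    FD 6: (-41.754,67.156) -> (-45.997,62.913) [heading=225, draw]
    LT 30: heading 225 -> 255
  ]
]
FD 10: (-45.997,62.913) -> (-48.585,53.254) [heading=255, draw]
LT 60: heading 255 -> 315
LT 90: heading 315 -> 45
LT 46: heading 45 -> 91
Final: pos=(-48.585,53.254), heading=91, 24 segment(s) drawn

Answer: 91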